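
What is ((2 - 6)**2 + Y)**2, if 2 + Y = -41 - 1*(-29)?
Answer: 4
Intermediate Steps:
Y = -14 (Y = -2 + (-41 - 1*(-29)) = -2 + (-41 + 29) = -2 - 12 = -14)
((2 - 6)**2 + Y)**2 = ((2 - 6)**2 - 14)**2 = ((-4)**2 - 14)**2 = (16 - 14)**2 = 2**2 = 4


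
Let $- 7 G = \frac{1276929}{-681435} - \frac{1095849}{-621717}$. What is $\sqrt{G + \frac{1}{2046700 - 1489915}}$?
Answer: $\frac{\sqrt{5392745560787522858189594555}}{582437973750315} \approx 0.12608$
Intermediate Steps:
$G = \frac{249410602}{15691100885}$ ($G = - \frac{\frac{1276929}{-681435} - \frac{1095849}{-621717}}{7} = - \frac{1276929 \left(- \frac{1}{681435}\right) - - \frac{365283}{207239}}{7} = - \frac{- \frac{141881}{75715} + \frac{365283}{207239}}{7} = \left(- \frac{1}{7}\right) \left(- \frac{1745874214}{15691100885}\right) = \frac{249410602}{15691100885} \approx 0.015895$)
$\sqrt{G + \frac{1}{2046700 - 1489915}} = \sqrt{\frac{249410602}{15691100885} + \frac{1}{2046700 - 1489915}} = \sqrt{\frac{249410602}{15691100885} + \frac{1}{556785}} = \sqrt{\frac{27776754627091}{1747313921250945}} = \frac{\sqrt{5392745560787522858189594555}}{582437973750315}$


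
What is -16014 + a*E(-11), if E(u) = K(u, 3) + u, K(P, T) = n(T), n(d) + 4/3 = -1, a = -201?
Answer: -13334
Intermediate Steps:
n(d) = -7/3 (n(d) = -4/3 - 1 = -7/3)
K(P, T) = -7/3
E(u) = -7/3 + u
-16014 + a*E(-11) = -16014 - 201*(-7/3 - 11) = -16014 - 201*(-40/3) = -16014 + 2680 = -13334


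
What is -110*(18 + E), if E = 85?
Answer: -11330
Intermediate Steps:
-110*(18 + E) = -110*(18 + 85) = -110*103 = -11330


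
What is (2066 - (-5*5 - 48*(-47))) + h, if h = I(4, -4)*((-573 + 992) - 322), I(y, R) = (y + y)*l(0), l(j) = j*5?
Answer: -165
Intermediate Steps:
l(j) = 5*j
I(y, R) = 0 (I(y, R) = (y + y)*(5*0) = (2*y)*0 = 0)
h = 0 (h = 0*((-573 + 992) - 322) = 0*(419 - 322) = 0*97 = 0)
(2066 - (-5*5 - 48*(-47))) + h = (2066 - (-5*5 - 48*(-47))) + 0 = (2066 - (-25 + 2256)) + 0 = (2066 - 1*2231) + 0 = (2066 - 2231) + 0 = -165 + 0 = -165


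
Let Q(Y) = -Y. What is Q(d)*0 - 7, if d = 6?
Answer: -7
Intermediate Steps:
Q(d)*0 - 7 = -1*6*0 - 7 = -6*0 - 7 = 0 - 7 = -7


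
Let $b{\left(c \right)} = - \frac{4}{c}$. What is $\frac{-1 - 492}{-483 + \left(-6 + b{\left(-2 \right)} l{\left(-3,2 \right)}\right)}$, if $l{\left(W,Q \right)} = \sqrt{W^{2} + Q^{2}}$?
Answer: $\frac{241077}{239069} + \frac{986 \sqrt{13}}{239069} \approx 1.0233$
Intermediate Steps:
$l{\left(W,Q \right)} = \sqrt{Q^{2} + W^{2}}$
$\frac{-1 - 492}{-483 + \left(-6 + b{\left(-2 \right)} l{\left(-3,2 \right)}\right)} = \frac{-1 - 492}{-483 - \left(6 - - \frac{4}{-2} \sqrt{2^{2} + \left(-3\right)^{2}}\right)} = - \frac{493}{-483 - \left(6 - \left(-4\right) \left(- \frac{1}{2}\right) \sqrt{4 + 9}\right)} = - \frac{493}{-483 - \left(6 - 2 \sqrt{13}\right)} = - \frac{493}{-489 + 2 \sqrt{13}}$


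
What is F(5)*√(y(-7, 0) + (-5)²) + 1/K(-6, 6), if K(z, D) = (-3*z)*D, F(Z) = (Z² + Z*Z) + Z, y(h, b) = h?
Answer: 1/108 + 165*√2 ≈ 233.35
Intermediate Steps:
F(Z) = Z + 2*Z² (F(Z) = (Z² + Z²) + Z = 2*Z² + Z = Z + 2*Z²)
K(z, D) = -3*D*z
F(5)*√(y(-7, 0) + (-5)²) + 1/K(-6, 6) = (5*(1 + 2*5))*√(-7 + (-5)²) + 1/(-3*6*(-6)) = (5*(1 + 10))*√(-7 + 25) + 1/108 = (5*11)*√18 + 1/108 = 55*(3*√2) + 1/108 = 165*√2 + 1/108 = 1/108 + 165*√2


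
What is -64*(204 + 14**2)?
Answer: -25600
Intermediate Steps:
-64*(204 + 14**2) = -64*(204 + 196) = -64*400 = -25600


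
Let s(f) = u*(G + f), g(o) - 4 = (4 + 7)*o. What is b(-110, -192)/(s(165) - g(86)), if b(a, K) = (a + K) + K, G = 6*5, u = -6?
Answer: 247/1060 ≈ 0.23302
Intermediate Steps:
G = 30
g(o) = 4 + 11*o (g(o) = 4 + (4 + 7)*o = 4 + 11*o)
b(a, K) = a + 2*K (b(a, K) = (K + a) + K = a + 2*K)
s(f) = -180 - 6*f (s(f) = -6*(30 + f) = -180 - 6*f)
b(-110, -192)/(s(165) - g(86)) = (-110 + 2*(-192))/((-180 - 6*165) - (4 + 11*86)) = (-110 - 384)/((-180 - 990) - (4 + 946)) = -494/(-1170 - 1*950) = -494/(-1170 - 950) = -494/(-2120) = -494*(-1/2120) = 247/1060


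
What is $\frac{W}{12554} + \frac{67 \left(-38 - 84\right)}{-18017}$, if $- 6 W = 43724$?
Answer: $- \frac{43019233}{339278127} \approx -0.1268$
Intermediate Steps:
$W = - \frac{21862}{3}$ ($W = \left(- \frac{1}{6}\right) 43724 = - \frac{21862}{3} \approx -7287.3$)
$\frac{W}{12554} + \frac{67 \left(-38 - 84\right)}{-18017} = - \frac{21862}{3 \cdot 12554} + \frac{67 \left(-38 - 84\right)}{-18017} = \left(- \frac{21862}{3}\right) \frac{1}{12554} + 67 \left(-122\right) \left(- \frac{1}{18017}\right) = - \frac{10931}{18831} - - \frac{8174}{18017} = - \frac{10931}{18831} + \frac{8174}{18017} = - \frac{43019233}{339278127}$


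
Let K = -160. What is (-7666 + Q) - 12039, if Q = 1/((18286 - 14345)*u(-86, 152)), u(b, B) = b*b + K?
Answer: -561928982579/28517076 ≈ -19705.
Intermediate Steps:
u(b, B) = -160 + b² (u(b, B) = b*b - 160 = b² - 160 = -160 + b²)
Q = 1/28517076 (Q = 1/((18286 - 14345)*(-160 + (-86)²)) = 1/(3941*(-160 + 7396)) = (1/3941)/7236 = (1/3941)*(1/7236) = 1/28517076 ≈ 3.5067e-8)
(-7666 + Q) - 12039 = (-7666 + 1/28517076) - 12039 = -218611904615/28517076 - 12039 = -561928982579/28517076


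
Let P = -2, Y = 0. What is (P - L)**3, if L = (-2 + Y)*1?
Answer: 0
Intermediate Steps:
L = -2 (L = (-2 + 0)*1 = -2*1 = -2)
(P - L)**3 = (-2 - 1*(-2))**3 = (-2 + 2)**3 = 0**3 = 0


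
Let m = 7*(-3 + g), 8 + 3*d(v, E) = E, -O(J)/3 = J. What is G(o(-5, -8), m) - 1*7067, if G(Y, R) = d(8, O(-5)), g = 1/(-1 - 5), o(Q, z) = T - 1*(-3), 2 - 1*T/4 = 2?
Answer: -21194/3 ≈ -7064.7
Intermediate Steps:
T = 0 (T = 8 - 4*2 = 8 - 8 = 0)
o(Q, z) = 3 (o(Q, z) = 0 - 1*(-3) = 0 + 3 = 3)
O(J) = -3*J
g = -1/6 (g = 1/(-6) = -1/6 ≈ -0.16667)
d(v, E) = -8/3 + E/3
m = -133/6 (m = 7*(-3 - 1/6) = 7*(-19/6) = -133/6 ≈ -22.167)
G(Y, R) = 7/3 (G(Y, R) = -8/3 + (-3*(-5))/3 = -8/3 + (1/3)*15 = -8/3 + 5 = 7/3)
G(o(-5, -8), m) - 1*7067 = 7/3 - 1*7067 = 7/3 - 7067 = -21194/3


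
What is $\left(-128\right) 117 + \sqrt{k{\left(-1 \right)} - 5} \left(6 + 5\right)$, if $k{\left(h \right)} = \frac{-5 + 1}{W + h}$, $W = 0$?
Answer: $-14976 + 11 i \approx -14976.0 + 11.0 i$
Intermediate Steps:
$k{\left(h \right)} = - \frac{4}{h}$ ($k{\left(h \right)} = \frac{-5 + 1}{0 + h} = - \frac{4}{h}$)
$\left(-128\right) 117 + \sqrt{k{\left(-1 \right)} - 5} \left(6 + 5\right) = \left(-128\right) 117 + \sqrt{- \frac{4}{-1} - 5} \left(6 + 5\right) = -14976 + \sqrt{\left(-4\right) \left(-1\right) - 5} \cdot 11 = -14976 + \sqrt{4 - 5} \cdot 11 = -14976 + \sqrt{-1} \cdot 11 = -14976 + i 11 = -14976 + 11 i$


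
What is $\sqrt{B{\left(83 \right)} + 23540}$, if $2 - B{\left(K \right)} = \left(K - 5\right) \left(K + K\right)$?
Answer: $\sqrt{10594} \approx 102.93$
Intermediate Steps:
$B{\left(K \right)} = 2 - 2 K \left(-5 + K\right)$ ($B{\left(K \right)} = 2 - \left(K - 5\right) \left(K + K\right) = 2 - \left(-5 + K\right) 2 K = 2 - 2 K \left(-5 + K\right)$)
$\sqrt{B{\left(83 \right)} + 23540} = \sqrt{\left(2 - 2 \cdot 83^{2} + 10 \cdot 83\right) + 23540} = \sqrt{\left(2 - 13778 + 830\right) + 23540} = \sqrt{-12946 + 23540} = \sqrt{10594}$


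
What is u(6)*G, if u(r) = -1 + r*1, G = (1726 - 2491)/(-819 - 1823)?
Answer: 3825/2642 ≈ 1.4478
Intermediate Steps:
G = 765/2642 (G = -765/(-2642) = -765*(-1/2642) = 765/2642 ≈ 0.28955)
u(r) = -1 + r
u(6)*G = (-1 + 6)*(765/2642) = 5*(765/2642) = 3825/2642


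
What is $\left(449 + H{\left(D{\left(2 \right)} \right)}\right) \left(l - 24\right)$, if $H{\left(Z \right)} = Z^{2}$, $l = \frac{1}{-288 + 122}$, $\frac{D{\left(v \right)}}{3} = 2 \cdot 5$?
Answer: $- \frac{5375765}{166} \approx -32384.0$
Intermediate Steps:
$D{\left(v \right)} = 30$ ($D{\left(v \right)} = 3 \cdot 2 \cdot 5 = 3 \cdot 10 = 30$)
$l = - \frac{1}{166}$ ($l = \frac{1}{-166} = - \frac{1}{166} \approx -0.0060241$)
$\left(449 + H{\left(D{\left(2 \right)} \right)}\right) \left(l - 24\right) = \left(449 + 30^{2}\right) \left(- \frac{1}{166} - 24\right) = \left(449 + 900\right) \left(- \frac{3985}{166}\right) = 1349 \left(- \frac{3985}{166}\right) = - \frac{5375765}{166}$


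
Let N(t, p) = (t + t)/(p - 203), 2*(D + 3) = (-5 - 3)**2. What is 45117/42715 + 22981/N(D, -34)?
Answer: -232644502569/2477470 ≈ -93904.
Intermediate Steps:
D = 29 (D = -3 + (-5 - 3)**2/2 = -3 + (1/2)*(-8)**2 = -3 + (1/2)*64 = -3 + 32 = 29)
N(t, p) = 2*t/(-203 + p) (N(t, p) = (2*t)/(-203 + p) = 2*t/(-203 + p))
45117/42715 + 22981/N(D, -34) = 45117/42715 + 22981/((2*29/(-203 - 34))) = 45117*(1/42715) + 22981/((2*29/(-237))) = 45117/42715 + 22981/((2*29*(-1/237))) = 45117/42715 + 22981/(-58/237) = 45117/42715 + 22981*(-237/58) = 45117/42715 - 5446497/58 = -232644502569/2477470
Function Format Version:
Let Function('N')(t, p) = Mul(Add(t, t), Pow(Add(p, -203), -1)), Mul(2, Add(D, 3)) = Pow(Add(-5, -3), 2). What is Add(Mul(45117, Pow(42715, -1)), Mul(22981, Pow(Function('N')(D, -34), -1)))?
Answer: Rational(-232644502569, 2477470) ≈ -93904.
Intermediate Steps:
D = 29 (D = Add(-3, Mul(Rational(1, 2), Pow(Add(-5, -3), 2))) = Add(-3, Mul(Rational(1, 2), Pow(-8, 2))) = Add(-3, Mul(Rational(1, 2), 64)) = Add(-3, 32) = 29)
Function('N')(t, p) = Mul(2, t, Pow(Add(-203, p), -1)) (Function('N')(t, p) = Mul(Mul(2, t), Pow(Add(-203, p), -1)) = Mul(2, t, Pow(Add(-203, p), -1)))
Add(Mul(45117, Pow(42715, -1)), Mul(22981, Pow(Function('N')(D, -34), -1))) = Add(Mul(45117, Pow(42715, -1)), Mul(22981, Pow(Mul(2, 29, Pow(Add(-203, -34), -1)), -1))) = Add(Mul(45117, Rational(1, 42715)), Mul(22981, Pow(Mul(2, 29, Pow(-237, -1)), -1))) = Add(Rational(45117, 42715), Mul(22981, Pow(Mul(2, 29, Rational(-1, 237)), -1))) = Add(Rational(45117, 42715), Mul(22981, Pow(Rational(-58, 237), -1))) = Add(Rational(45117, 42715), Mul(22981, Rational(-237, 58))) = Add(Rational(45117, 42715), Rational(-5446497, 58)) = Rational(-232644502569, 2477470)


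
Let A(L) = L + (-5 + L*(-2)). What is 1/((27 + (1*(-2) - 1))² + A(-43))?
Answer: 1/614 ≈ 0.0016287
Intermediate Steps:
A(L) = -5 - L (A(L) = L + (-5 - 2*L) = -5 - L)
1/((27 + (1*(-2) - 1))² + A(-43)) = 1/((27 + (1*(-2) - 1))² + (-5 - 1*(-43))) = 1/((27 + (-2 - 1))² + (-5 + 43)) = 1/((27 - 3)² + 38) = 1/(24² + 38) = 1/(576 + 38) = 1/614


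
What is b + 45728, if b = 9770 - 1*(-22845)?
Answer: 78343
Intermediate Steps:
b = 32615 (b = 9770 + 22845 = 32615)
b + 45728 = 32615 + 45728 = 78343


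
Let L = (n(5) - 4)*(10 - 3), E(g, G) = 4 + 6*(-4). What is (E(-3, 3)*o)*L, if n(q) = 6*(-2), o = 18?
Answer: 40320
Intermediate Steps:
E(g, G) = -20 (E(g, G) = 4 - 24 = -20)
n(q) = -12
L = -112 (L = (-12 - 4)*(10 - 3) = -16*7 = -112)
(E(-3, 3)*o)*L = -20*18*(-112) = -360*(-112) = 40320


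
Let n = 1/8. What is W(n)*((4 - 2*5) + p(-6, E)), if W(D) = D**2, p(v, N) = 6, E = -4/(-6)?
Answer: 0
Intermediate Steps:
E = 2/3 (E = -4*(-1/6) = 2/3 ≈ 0.66667)
n = 1/8 ≈ 0.12500
W(n)*((4 - 2*5) + p(-6, E)) = (1/8)**2*((4 - 2*5) + 6) = ((4 - 10) + 6)/64 = (-6 + 6)/64 = (1/64)*0 = 0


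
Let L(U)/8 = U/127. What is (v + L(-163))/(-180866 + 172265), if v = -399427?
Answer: 16909511/364109 ≈ 46.441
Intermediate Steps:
L(U) = 8*U/127 (L(U) = 8*(U/127) = 8*U/127)
(v + L(-163))/(-180866 + 172265) = (-399427 + (8/127)*(-163))/(-180866 + 172265) = (-399427 - 1304/127)/(-8601) = -50728533/127*(-1/8601) = 16909511/364109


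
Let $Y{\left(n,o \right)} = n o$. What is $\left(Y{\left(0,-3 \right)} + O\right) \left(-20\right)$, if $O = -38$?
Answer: $760$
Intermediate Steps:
$\left(Y{\left(0,-3 \right)} + O\right) \left(-20\right) = \left(0 \left(-3\right) - 38\right) \left(-20\right) = \left(0 - 38\right) \left(-20\right) = \left(-38\right) \left(-20\right) = 760$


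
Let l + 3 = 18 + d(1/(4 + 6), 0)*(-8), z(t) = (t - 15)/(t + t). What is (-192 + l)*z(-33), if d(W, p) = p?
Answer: -1416/11 ≈ -128.73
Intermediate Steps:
z(t) = (-15 + t)/(2*t) (z(t) = (-15 + t)/((2*t)) = (-15 + t)*(1/(2*t)) = (-15 + t)/(2*t))
l = 15 (l = -3 + (18 + 0*(-8)) = -3 + (18 + 0) = -3 + 18 = 15)
(-192 + l)*z(-33) = (-192 + 15)*((1/2)*(-15 - 33)/(-33)) = -177*(-1)*(-48)/(2*33) = -177*8/11 = -1416/11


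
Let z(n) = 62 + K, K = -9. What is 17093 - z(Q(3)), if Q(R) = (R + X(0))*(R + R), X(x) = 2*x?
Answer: 17040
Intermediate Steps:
Q(R) = 2*R**2 (Q(R) = (R + 2*0)*(R + R) = (R + 0)*(2*R) = R*(2*R) = 2*R**2)
z(n) = 53 (z(n) = 62 - 9 = 53)
17093 - z(Q(3)) = 17093 - 1*53 = 17093 - 53 = 17040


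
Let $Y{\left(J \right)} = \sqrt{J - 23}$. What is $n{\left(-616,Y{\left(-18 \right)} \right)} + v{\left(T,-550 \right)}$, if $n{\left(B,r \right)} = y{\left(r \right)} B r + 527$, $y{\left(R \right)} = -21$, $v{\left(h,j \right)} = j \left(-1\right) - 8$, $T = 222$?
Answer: $1069 + 12936 i \sqrt{41} \approx 1069.0 + 82831.0 i$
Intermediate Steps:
$v{\left(h,j \right)} = -8 - j$ ($v{\left(h,j \right)} = - j - 8 = -8 - j$)
$Y{\left(J \right)} = \sqrt{-23 + J}$
$n{\left(B,r \right)} = 527 - 21 B r$ ($n{\left(B,r \right)} = - 21 B r + 527 = 527 - 21 B r$)
$n{\left(-616,Y{\left(-18 \right)} \right)} + v{\left(T,-550 \right)} = \left(527 - - 12936 \sqrt{-23 - 18}\right) - -542 = \left(527 - - 12936 \sqrt{-41}\right) + \left(-8 + 550\right) = \left(527 - - 12936 i \sqrt{41}\right) + 542 = \left(527 + 12936 i \sqrt{41}\right) + 542 = 1069 + 12936 i \sqrt{41}$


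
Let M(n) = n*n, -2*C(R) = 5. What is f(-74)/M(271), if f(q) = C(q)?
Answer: -5/146882 ≈ -3.4041e-5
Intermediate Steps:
C(R) = -5/2 (C(R) = -1/2*5 = -5/2)
M(n) = n**2
f(q) = -5/2
f(-74)/M(271) = -5/(2*(271**2)) = -5/2/73441 = -5/2*1/73441 = -5/146882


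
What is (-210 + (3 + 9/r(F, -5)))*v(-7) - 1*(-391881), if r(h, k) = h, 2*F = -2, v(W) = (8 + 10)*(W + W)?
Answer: 446313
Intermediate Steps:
v(W) = 36*W (v(W) = 18*(2*W) = 36*W)
F = -1 (F = (½)*(-2) = -1)
(-210 + (3 + 9/r(F, -5)))*v(-7) - 1*(-391881) = (-210 + (3 + 9/(-1)))*(36*(-7)) - 1*(-391881) = (-210 + (3 - 1*9))*(-252) + 391881 = (-210 + (3 - 9))*(-252) + 391881 = (-210 - 6)*(-252) + 391881 = -216*(-252) + 391881 = 54432 + 391881 = 446313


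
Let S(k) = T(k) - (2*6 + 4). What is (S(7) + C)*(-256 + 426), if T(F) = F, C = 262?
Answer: 43010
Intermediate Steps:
S(k) = -16 + k (S(k) = k - (2*6 + 4) = k - (12 + 4) = k - 1*16 = k - 16 = -16 + k)
(S(7) + C)*(-256 + 426) = ((-16 + 7) + 262)*(-256 + 426) = (-9 + 262)*170 = 253*170 = 43010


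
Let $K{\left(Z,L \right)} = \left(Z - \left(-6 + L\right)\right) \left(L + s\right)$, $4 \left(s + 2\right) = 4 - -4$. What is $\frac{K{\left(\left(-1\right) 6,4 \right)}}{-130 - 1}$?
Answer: $\frac{16}{131} \approx 0.12214$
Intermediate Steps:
$s = 0$ ($s = -2 + \frac{4 - -4}{4} = -2 + \frac{4 + 4}{4} = -2 + \frac{1}{4} \cdot 8 = -2 + 2 = 0$)
$K{\left(Z,L \right)} = L \left(6 + Z - L\right)$ ($K{\left(Z,L \right)} = \left(Z - \left(-6 + L\right)\right) \left(L + 0\right) = \left(6 + Z - L\right) L = L \left(6 + Z - L\right)$)
$\frac{K{\left(\left(-1\right) 6,4 \right)}}{-130 - 1} = \frac{4 \left(6 - 6 - 4\right)}{-130 - 1} = \frac{4 \left(6 - 6 - 4\right)}{-131} = 4 \left(-4\right) \left(- \frac{1}{131}\right) = \left(-16\right) \left(- \frac{1}{131}\right) = \frac{16}{131}$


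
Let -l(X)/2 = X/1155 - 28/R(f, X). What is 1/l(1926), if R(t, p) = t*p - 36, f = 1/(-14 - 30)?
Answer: -135135/545548 ≈ -0.24770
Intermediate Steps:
f = -1/44 (f = 1/(-44) = -1/44 ≈ -0.022727)
R(t, p) = -36 + p*t (R(t, p) = p*t - 36 = -36 + p*t)
l(X) = 56/(-36 - X/44) - 2*X/1155 (l(X) = -2*(X/1155 - 28/(-36 + X*(-1/44))) = -2*(X*(1/1155) - 28/(-36 - X/44)) = -2*(X/1155 - 28/(-36 - X/44)) = -2*(-28/(-36 - X/44) + X/1155) = 56/(-36 - X/44) - 2*X/1155)
1/l(1926) = 1/(-(2845920 + 2*1926*(1584 + 1926))/(1829520 + 1155*1926)) = 1/(-(2845920 + 2*1926*3510)/(1829520 + 2224530)) = 1/(-1*(2845920 + 13520520)/4054050) = 1/(-1*1/4054050*16366440) = 1/(-545548/135135) = -135135/545548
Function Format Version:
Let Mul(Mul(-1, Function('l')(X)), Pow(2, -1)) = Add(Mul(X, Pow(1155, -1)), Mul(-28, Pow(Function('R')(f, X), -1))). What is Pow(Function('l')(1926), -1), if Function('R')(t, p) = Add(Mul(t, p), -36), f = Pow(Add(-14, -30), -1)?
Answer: Rational(-135135, 545548) ≈ -0.24770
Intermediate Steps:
f = Rational(-1, 44) (f = Pow(-44, -1) = Rational(-1, 44) ≈ -0.022727)
Function('R')(t, p) = Add(-36, Mul(p, t)) (Function('R')(t, p) = Add(Mul(p, t), -36) = Add(-36, Mul(p, t)))
Function('l')(X) = Add(Mul(56, Pow(Add(-36, Mul(Rational(-1, 44), X)), -1)), Mul(Rational(-2, 1155), X)) (Function('l')(X) = Mul(-2, Add(Mul(X, Pow(1155, -1)), Mul(-28, Pow(Add(-36, Mul(X, Rational(-1, 44))), -1)))) = Mul(-2, Add(Mul(X, Rational(1, 1155)), Mul(-28, Pow(Add(-36, Mul(Rational(-1, 44), X)), -1)))) = Mul(-2, Add(Mul(Rational(1, 1155), X), Mul(-28, Pow(Add(-36, Mul(Rational(-1, 44), X)), -1)))) = Mul(-2, Add(Mul(-28, Pow(Add(-36, Mul(Rational(-1, 44), X)), -1)), Mul(Rational(1, 1155), X))) = Add(Mul(56, Pow(Add(-36, Mul(Rational(-1, 44), X)), -1)), Mul(Rational(-2, 1155), X)))
Pow(Function('l')(1926), -1) = Pow(Mul(-1, Pow(Add(1829520, Mul(1155, 1926)), -1), Add(2845920, Mul(2, 1926, Add(1584, 1926)))), -1) = Pow(Mul(-1, Pow(Add(1829520, 2224530), -1), Add(2845920, Mul(2, 1926, 3510))), -1) = Pow(Mul(-1, Pow(4054050, -1), Add(2845920, 13520520)), -1) = Pow(Mul(-1, Rational(1, 4054050), 16366440), -1) = Pow(Rational(-545548, 135135), -1) = Rational(-135135, 545548)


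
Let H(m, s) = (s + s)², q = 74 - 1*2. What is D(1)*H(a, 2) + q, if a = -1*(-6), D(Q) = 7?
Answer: 184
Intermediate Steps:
q = 72 (q = 74 - 2 = 72)
a = 6
H(m, s) = 4*s² (H(m, s) = (2*s)² = 4*s²)
D(1)*H(a, 2) + q = 7*(4*2²) + 72 = 7*(4*4) + 72 = 7*16 + 72 = 112 + 72 = 184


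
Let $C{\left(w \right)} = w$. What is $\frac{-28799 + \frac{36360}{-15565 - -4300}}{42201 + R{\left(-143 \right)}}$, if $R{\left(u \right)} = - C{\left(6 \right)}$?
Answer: $- \frac{21630473}{31688445} \approx -0.6826$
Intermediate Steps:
$R{\left(u \right)} = -6$ ($R{\left(u \right)} = \left(-1\right) 6 = -6$)
$\frac{-28799 + \frac{36360}{-15565 - -4300}}{42201 + R{\left(-143 \right)}} = \frac{-28799 + \frac{36360}{-15565 - -4300}}{42201 - 6} = \frac{-28799 + \frac{36360}{-15565 + 4300}}{42195} = \left(-28799 + \frac{36360}{-11265}\right) \frac{1}{42195} = \left(-28799 + 36360 \left(- \frac{1}{11265}\right)\right) \frac{1}{42195} = \left(-28799 - \frac{2424}{751}\right) \frac{1}{42195} = \left(- \frac{21630473}{751}\right) \frac{1}{42195} = - \frac{21630473}{31688445}$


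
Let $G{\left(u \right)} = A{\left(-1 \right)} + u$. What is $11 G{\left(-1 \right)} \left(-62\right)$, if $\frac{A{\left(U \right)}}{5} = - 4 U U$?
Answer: $14322$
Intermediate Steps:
$A{\left(U \right)} = - 20 U^{2}$ ($A{\left(U \right)} = 5 - 4 U U = 5 \left(- 4 U^{2}\right) = - 20 U^{2}$)
$G{\left(u \right)} = -20 + u$ ($G{\left(u \right)} = - 20 \left(-1\right)^{2} + u = \left(-20\right) 1 + u = -20 + u$)
$11 G{\left(-1 \right)} \left(-62\right) = 11 \left(-20 - 1\right) \left(-62\right) = 11 \left(-21\right) \left(-62\right) = \left(-231\right) \left(-62\right) = 14322$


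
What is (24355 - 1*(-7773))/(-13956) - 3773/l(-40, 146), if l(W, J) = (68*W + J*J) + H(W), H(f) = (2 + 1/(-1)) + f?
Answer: -2106673/840849 ≈ -2.5054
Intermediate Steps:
H(f) = 1 + f (H(f) = (2 - 1) + f = 1 + f)
l(W, J) = 1 + J**2 + 69*W (l(W, J) = (68*W + J*J) + (1 + W) = (68*W + J**2) + (1 + W) = (J**2 + 68*W) + (1 + W) = 1 + J**2 + 69*W)
(24355 - 1*(-7773))/(-13956) - 3773/l(-40, 146) = (24355 - 1*(-7773))/(-13956) - 3773/(1 + 146**2 + 69*(-40)) = (24355 + 7773)*(-1/13956) - 3773/(1 + 21316 - 2760) = 32128*(-1/13956) - 3773/18557 = -8032/3489 - 3773*1/18557 = -8032/3489 - 49/241 = -2106673/840849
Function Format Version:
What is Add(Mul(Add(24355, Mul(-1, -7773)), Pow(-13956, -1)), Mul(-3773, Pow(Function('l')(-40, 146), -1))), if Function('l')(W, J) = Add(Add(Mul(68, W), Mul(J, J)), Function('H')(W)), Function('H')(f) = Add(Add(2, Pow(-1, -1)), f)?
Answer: Rational(-2106673, 840849) ≈ -2.5054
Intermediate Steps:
Function('H')(f) = Add(1, f) (Function('H')(f) = Add(Add(2, -1), f) = Add(1, f))
Function('l')(W, J) = Add(1, Pow(J, 2), Mul(69, W)) (Function('l')(W, J) = Add(Add(Mul(68, W), Mul(J, J)), Add(1, W)) = Add(Add(Mul(68, W), Pow(J, 2)), Add(1, W)) = Add(Add(Pow(J, 2), Mul(68, W)), Add(1, W)) = Add(1, Pow(J, 2), Mul(69, W)))
Add(Mul(Add(24355, Mul(-1, -7773)), Pow(-13956, -1)), Mul(-3773, Pow(Function('l')(-40, 146), -1))) = Add(Mul(Add(24355, Mul(-1, -7773)), Pow(-13956, -1)), Mul(-3773, Pow(Add(1, Pow(146, 2), Mul(69, -40)), -1))) = Add(Mul(Add(24355, 7773), Rational(-1, 13956)), Mul(-3773, Pow(Add(1, 21316, -2760), -1))) = Add(Mul(32128, Rational(-1, 13956)), Mul(-3773, Pow(18557, -1))) = Add(Rational(-8032, 3489), Mul(-3773, Rational(1, 18557))) = Add(Rational(-8032, 3489), Rational(-49, 241)) = Rational(-2106673, 840849)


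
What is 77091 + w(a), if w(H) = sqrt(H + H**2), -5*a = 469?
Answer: 77091 + 4*sqrt(13601)/5 ≈ 77184.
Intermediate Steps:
a = -469/5 (a = -1/5*469 = -469/5 ≈ -93.800)
77091 + w(a) = 77091 + sqrt(-469*(1 - 469/5)/5) = 77091 + sqrt(-469/5*(-464/5)) = 77091 + sqrt(217616/25) = 77091 + 4*sqrt(13601)/5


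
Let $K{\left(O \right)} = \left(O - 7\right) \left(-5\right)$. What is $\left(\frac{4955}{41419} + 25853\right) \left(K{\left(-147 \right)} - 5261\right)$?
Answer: $- \frac{4809009335742}{41419} \approx -1.1611 \cdot 10^{8}$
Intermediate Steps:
$K{\left(O \right)} = 35 - 5 O$ ($K{\left(O \right)} = \left(-7 + O\right) \left(-5\right) = 35 - 5 O$)
$\left(\frac{4955}{41419} + 25853\right) \left(K{\left(-147 \right)} - 5261\right) = \left(\frac{4955}{41419} + 25853\right) \left(\left(35 - -735\right) - 5261\right) = \left(4955 \cdot \frac{1}{41419} + 25853\right) \left(\left(35 + 735\right) - 5261\right) = \left(\frac{4955}{41419} + 25853\right) \left(770 - 5261\right) = \frac{1070810362}{41419} \left(-4491\right) = - \frac{4809009335742}{41419}$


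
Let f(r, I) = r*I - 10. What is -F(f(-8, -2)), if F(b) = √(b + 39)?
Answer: -3*√5 ≈ -6.7082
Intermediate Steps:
f(r, I) = -10 + I*r (f(r, I) = I*r - 10 = -10 + I*r)
F(b) = √(39 + b)
-F(f(-8, -2)) = -√(39 + (-10 - 2*(-8))) = -√(39 + (-10 + 16)) = -√(39 + 6) = -√45 = -3*√5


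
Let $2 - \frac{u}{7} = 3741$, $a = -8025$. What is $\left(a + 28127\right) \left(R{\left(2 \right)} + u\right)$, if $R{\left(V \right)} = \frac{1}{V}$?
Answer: $-526119595$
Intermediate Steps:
$u = -26173$ ($u = 14 - 26187 = -26173$)
$\left(a + 28127\right) \left(R{\left(2 \right)} + u\right) = \left(-8025 + 28127\right) \left(\frac{1}{2} - 26173\right) = 20102 \left(\frac{1}{2} - 26173\right) = 20102 \left(- \frac{52345}{2}\right) = -526119595$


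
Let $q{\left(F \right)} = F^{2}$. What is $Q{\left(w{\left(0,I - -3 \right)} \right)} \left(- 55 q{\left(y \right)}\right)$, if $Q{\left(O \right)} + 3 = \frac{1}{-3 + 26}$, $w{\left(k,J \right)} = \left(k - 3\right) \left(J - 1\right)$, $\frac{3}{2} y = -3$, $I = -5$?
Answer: $\frac{14960}{23} \approx 650.43$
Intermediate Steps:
$y = -2$ ($y = \frac{2}{3} \left(-3\right) = -2$)
$w{\left(k,J \right)} = \left(-1 + J\right) \left(-3 + k\right)$ ($w{\left(k,J \right)} = \left(-3 + k\right) \left(-1 + J\right) = \left(-1 + J\right) \left(-3 + k\right)$)
$Q{\left(O \right)} = - \frac{68}{23}$ ($Q{\left(O \right)} = -3 + \frac{1}{-3 + 26} = -3 + \frac{1}{23} = - \frac{68}{23}$)
$Q{\left(w{\left(0,I - -3 \right)} \right)} \left(- 55 q{\left(y \right)}\right) = - \frac{68 \left(- 55 \left(-2\right)^{2}\right)}{23} = - \frac{68 \left(\left(-55\right) 4\right)}{23} = \left(- \frac{68}{23}\right) \left(-220\right) = \frac{14960}{23}$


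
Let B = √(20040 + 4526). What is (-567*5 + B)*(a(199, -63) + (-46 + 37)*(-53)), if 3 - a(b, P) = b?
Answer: -796635 + 281*√24566 ≈ -7.5259e+5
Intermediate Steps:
a(b, P) = 3 - b
B = √24566 ≈ 156.74
(-567*5 + B)*(a(199, -63) + (-46 + 37)*(-53)) = (-567*5 + √24566)*((3 - 1*199) + (-46 + 37)*(-53)) = (-2835 + √24566)*((3 - 199) - 9*(-53)) = (-2835 + √24566)*(-196 + 477) = (-2835 + √24566)*281 = -796635 + 281*√24566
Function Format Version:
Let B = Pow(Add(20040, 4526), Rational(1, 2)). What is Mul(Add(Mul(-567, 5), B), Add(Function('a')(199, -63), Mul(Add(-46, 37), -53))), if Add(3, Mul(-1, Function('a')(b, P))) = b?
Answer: Add(-796635, Mul(281, Pow(24566, Rational(1, 2)))) ≈ -7.5259e+5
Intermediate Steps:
Function('a')(b, P) = Add(3, Mul(-1, b))
B = Pow(24566, Rational(1, 2)) ≈ 156.74
Mul(Add(Mul(-567, 5), B), Add(Function('a')(199, -63), Mul(Add(-46, 37), -53))) = Mul(Add(Mul(-567, 5), Pow(24566, Rational(1, 2))), Add(Add(3, Mul(-1, 199)), Mul(Add(-46, 37), -53))) = Mul(Add(-2835, Pow(24566, Rational(1, 2))), Add(Add(3, -199), Mul(-9, -53))) = Mul(Add(-2835, Pow(24566, Rational(1, 2))), Add(-196, 477)) = Mul(Add(-2835, Pow(24566, Rational(1, 2))), 281) = Add(-796635, Mul(281, Pow(24566, Rational(1, 2))))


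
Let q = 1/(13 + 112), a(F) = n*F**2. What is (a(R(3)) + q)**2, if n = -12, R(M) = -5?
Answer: 1406175001/15625 ≈ 89995.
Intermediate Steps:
a(F) = -12*F**2
q = 1/125 ≈ 0.0080000
(a(R(3)) + q)**2 = (-12*(-5)**2 + 1/125)**2 = (-12*25 + 1/125)**2 = (-300 + 1/125)**2 = (-37499/125)**2 = 1406175001/15625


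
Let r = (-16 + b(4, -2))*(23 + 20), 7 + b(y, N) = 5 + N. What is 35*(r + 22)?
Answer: -29330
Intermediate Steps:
b(y, N) = -2 + N (b(y, N) = -7 + (5 + N) = -2 + N)
r = -860 (r = (-16 + (-2 - 2))*(23 + 20) = (-16 - 4)*43 = -20*43 = -860)
35*(r + 22) = 35*(-860 + 22) = 35*(-838) = -29330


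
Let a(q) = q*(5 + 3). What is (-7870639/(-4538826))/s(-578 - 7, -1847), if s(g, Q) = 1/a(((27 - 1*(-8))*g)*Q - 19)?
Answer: 1190585453914136/2269413 ≈ 5.2462e+8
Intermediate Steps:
a(q) = 8*q (a(q) = q*8 = 8*q)
s(g, Q) = 1/(-152 + 280*Q*g) (s(g, Q) = 1/(8*(((27 - 1*(-8))*g)*Q - 19)) = 1/(8*(((27 + 8)*g)*Q - 19)) = 1/(8*((35*g)*Q - 19)) = 1/(8*(35*Q*g - 19)) = 1/(8*(-19 + 35*Q*g)) = 1/(-152 + 280*Q*g))
(-7870639/(-4538826))/s(-578 - 7, -1847) = (-7870639/(-4538826))/((1/(8*(-19 + 35*(-1847)*(-578 - 7))))) = (-7870639*(-1/4538826))/((1/(8*(-19 + 35*(-1847)*(-585))))) = 7870639/(4538826*((1/(8*(-19 + 37817325))))) = 7870639/(4538826*(((⅛)/37817306))) = 7870639/(4538826*(((⅛)*(1/37817306)))) = 7870639/(4538826*(1/302538448)) = (7870639/4538826)*302538448 = 1190585453914136/2269413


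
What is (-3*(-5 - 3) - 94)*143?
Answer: -10010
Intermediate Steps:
(-3*(-5 - 3) - 94)*143 = (-3*(-8) - 94)*143 = (24 - 94)*143 = -70*143 = -10010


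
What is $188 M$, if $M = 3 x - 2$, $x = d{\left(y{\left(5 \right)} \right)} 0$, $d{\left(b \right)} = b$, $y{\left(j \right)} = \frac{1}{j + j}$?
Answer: $-376$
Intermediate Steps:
$y{\left(j \right)} = \frac{1}{2 j}$
$x = 0$ ($x = \frac{1}{2 \cdot 5} \cdot 0 = \frac{1}{2} \cdot \frac{1}{5} \cdot 0 = \frac{1}{10} \cdot 0 = 0$)
$M = -2$ ($M = 3 \cdot 0 - 2 = 0 - 2 = -2$)
$188 M = 188 \left(-2\right) = -376$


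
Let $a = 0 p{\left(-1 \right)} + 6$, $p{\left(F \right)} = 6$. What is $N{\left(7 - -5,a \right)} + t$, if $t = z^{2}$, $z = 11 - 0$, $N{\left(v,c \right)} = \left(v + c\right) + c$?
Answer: $145$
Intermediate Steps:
$a = 6$ ($a = 0 \cdot 6 + 6 = 0 + 6 = 6$)
$N{\left(v,c \right)} = v + 2 c$ ($N{\left(v,c \right)} = \left(c + v\right) + c = v + 2 c$)
$z = 11$ ($z = 11 + 0 = 11$)
$t = 121$ ($t = 11^{2} = 121$)
$N{\left(7 - -5,a \right)} + t = \left(\left(7 - -5\right) + 2 \cdot 6\right) + 121 = \left(\left(7 + 5\right) + 12\right) + 121 = \left(12 + 12\right) + 121 = 24 + 121 = 145$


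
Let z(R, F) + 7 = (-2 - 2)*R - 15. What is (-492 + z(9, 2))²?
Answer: 302500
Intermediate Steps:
z(R, F) = -22 - 4*R (z(R, F) = -7 + ((-2 - 2)*R - 15) = -7 + (-4*R - 15) = -7 + (-15 - 4*R) = -22 - 4*R)
(-492 + z(9, 2))² = (-492 + (-22 - 4*9))² = (-492 + (-22 - 36))² = (-492 - 58)² = (-550)² = 302500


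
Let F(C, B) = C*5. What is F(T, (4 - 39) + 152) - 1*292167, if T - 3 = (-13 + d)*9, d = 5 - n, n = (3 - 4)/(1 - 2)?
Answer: -292557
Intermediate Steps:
n = 1 (n = -1/(-1) = -1*(-1) = 1)
d = 4 (d = 5 - 1*1 = 5 - 1 = 4)
T = -78 (T = 3 + (-13 + 4)*9 = 3 - 9*9 = 3 - 81 = -78)
F(C, B) = 5*C
F(T, (4 - 39) + 152) - 1*292167 = 5*(-78) - 1*292167 = -390 - 292167 = -292557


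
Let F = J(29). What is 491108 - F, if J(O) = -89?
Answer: 491197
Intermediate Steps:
F = -89
491108 - F = 491108 - 1*(-89) = 491108 + 89 = 491197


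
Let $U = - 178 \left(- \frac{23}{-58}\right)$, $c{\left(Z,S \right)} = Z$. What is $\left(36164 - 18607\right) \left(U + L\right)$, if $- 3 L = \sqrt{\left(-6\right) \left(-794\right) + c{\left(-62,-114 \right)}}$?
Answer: $- \frac{35939179}{29} - \frac{17557 \sqrt{4702}}{3} \approx -1.6406 \cdot 10^{6}$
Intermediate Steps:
$U = - \frac{2047}{29}$ ($U = - 178 \left(\left(-23\right) \left(- \frac{1}{58}\right)\right) = \left(-178\right) \frac{23}{58} = - \frac{2047}{29} \approx -70.586$)
$L = - \frac{\sqrt{4702}}{3}$ ($L = - \frac{\sqrt{\left(-6\right) \left(-794\right) - 62}}{3} = - \frac{\sqrt{4764 - 62}}{3} = - \frac{\sqrt{4702}}{3} \approx -22.857$)
$\left(36164 - 18607\right) \left(U + L\right) = \left(36164 - 18607\right) \left(- \frac{2047}{29} - \frac{\sqrt{4702}}{3}\right) = 17557 \left(- \frac{2047}{29} - \frac{\sqrt{4702}}{3}\right) = - \frac{35939179}{29} - \frac{17557 \sqrt{4702}}{3}$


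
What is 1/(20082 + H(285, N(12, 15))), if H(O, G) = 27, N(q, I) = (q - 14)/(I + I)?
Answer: 1/20109 ≈ 4.9729e-5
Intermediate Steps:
N(q, I) = (-14 + q)/(2*I) (N(q, I) = (-14 + q)/((2*I)) = (-14 + q)*(1/(2*I)) = (-14 + q)/(2*I))
1/(20082 + H(285, N(12, 15))) = 1/(20082 + 27) = 1/20109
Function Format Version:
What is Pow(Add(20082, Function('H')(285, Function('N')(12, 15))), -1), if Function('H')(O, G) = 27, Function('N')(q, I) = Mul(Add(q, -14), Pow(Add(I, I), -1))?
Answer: Rational(1, 20109) ≈ 4.9729e-5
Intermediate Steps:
Function('N')(q, I) = Mul(Rational(1, 2), Pow(I, -1), Add(-14, q)) (Function('N')(q, I) = Mul(Add(-14, q), Pow(Mul(2, I), -1)) = Mul(Add(-14, q), Mul(Rational(1, 2), Pow(I, -1))) = Mul(Rational(1, 2), Pow(I, -1), Add(-14, q)))
Pow(Add(20082, Function('H')(285, Function('N')(12, 15))), -1) = Pow(Add(20082, 27), -1) = Pow(20109, -1) = Rational(1, 20109)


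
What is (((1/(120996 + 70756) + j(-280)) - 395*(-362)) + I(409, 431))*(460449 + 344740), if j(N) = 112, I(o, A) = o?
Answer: 2014328238662327/17432 ≈ 1.1555e+11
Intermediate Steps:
(((1/(120996 + 70756) + j(-280)) - 395*(-362)) + I(409, 431))*(460449 + 344740) = (((1/(120996 + 70756) + 112) - 395*(-362)) + 409)*(460449 + 344740) = (((1/191752 + 112) - 1*(-142990)) + 409)*805189 = (((1/191752 + 112) + 142990) + 409)*805189 = ((21476225/191752 + 142990) + 409)*805189 = (27440094705/191752 + 409)*805189 = (27518521273/191752)*805189 = 2014328238662327/17432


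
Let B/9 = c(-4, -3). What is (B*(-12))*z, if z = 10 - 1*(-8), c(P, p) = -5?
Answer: 9720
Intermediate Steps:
B = -45 (B = 9*(-5) = -45)
z = 18 (z = 10 + 8 = 18)
(B*(-12))*z = -45*(-12)*18 = 540*18 = 9720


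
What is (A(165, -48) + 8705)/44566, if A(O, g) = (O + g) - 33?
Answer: 8789/44566 ≈ 0.19721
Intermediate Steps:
A(O, g) = -33 + O + g
(A(165, -48) + 8705)/44566 = ((-33 + 165 - 48) + 8705)/44566 = (84 + 8705)*(1/44566) = 8789*(1/44566) = 8789/44566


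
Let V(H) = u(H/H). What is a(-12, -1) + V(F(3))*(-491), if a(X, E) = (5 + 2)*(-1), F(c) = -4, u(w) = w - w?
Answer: -7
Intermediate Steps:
u(w) = 0
V(H) = 0
a(X, E) = -7 (a(X, E) = 7*(-1) = -7)
a(-12, -1) + V(F(3))*(-491) = -7 + 0*(-491) = -7 + 0 = -7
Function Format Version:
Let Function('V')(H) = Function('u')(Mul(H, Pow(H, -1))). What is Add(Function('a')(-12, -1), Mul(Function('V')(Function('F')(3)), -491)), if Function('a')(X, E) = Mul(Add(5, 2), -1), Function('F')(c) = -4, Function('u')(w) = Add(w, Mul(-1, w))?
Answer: -7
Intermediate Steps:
Function('u')(w) = 0
Function('V')(H) = 0
Function('a')(X, E) = -7 (Function('a')(X, E) = Mul(7, -1) = -7)
Add(Function('a')(-12, -1), Mul(Function('V')(Function('F')(3)), -491)) = Add(-7, Mul(0, -491)) = Add(-7, 0) = -7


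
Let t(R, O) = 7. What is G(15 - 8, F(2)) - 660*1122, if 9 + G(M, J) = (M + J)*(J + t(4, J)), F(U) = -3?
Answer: -740513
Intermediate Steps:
G(M, J) = -9 + (7 + J)*(J + M) (G(M, J) = -9 + (M + J)*(J + 7) = -9 + (J + M)*(7 + J) = -9 + (7 + J)*(J + M))
G(15 - 8, F(2)) - 660*1122 = (-9 + (-3)² + 7*(-3) + 7*(15 - 8) - 3*(15 - 8)) - 660*1122 = (-9 + 9 - 21 + 7*7 - 3*7) - 740520 = (-9 + 9 - 21 + 49 - 21) - 740520 = 7 - 740520 = -740513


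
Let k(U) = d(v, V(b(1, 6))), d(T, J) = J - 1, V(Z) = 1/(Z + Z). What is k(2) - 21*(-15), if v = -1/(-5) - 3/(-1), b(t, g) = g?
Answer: 3769/12 ≈ 314.08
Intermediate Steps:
V(Z) = 1/(2*Z)
v = 16/5 (v = -1*(-⅕) - 3*(-1) = ⅕ + 3 = 16/5 ≈ 3.2000)
d(T, J) = -1 + J
k(U) = -11/12 (k(U) = -1 + (½)/6 = -1 + (½)*(⅙) = -1 + 1/12 = -11/12)
k(2) - 21*(-15) = -11/12 - 21*(-15) = -11/12 + 315 = 3769/12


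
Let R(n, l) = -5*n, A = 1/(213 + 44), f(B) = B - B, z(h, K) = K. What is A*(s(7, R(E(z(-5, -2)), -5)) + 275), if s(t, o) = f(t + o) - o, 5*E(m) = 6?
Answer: 281/257 ≈ 1.0934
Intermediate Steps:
E(m) = 6/5 (E(m) = (⅕)*6 = 6/5)
f(B) = 0
A = 1/257 ≈ 0.0038911
s(t, o) = -o (s(t, o) = 0 - o = -o)
A*(s(7, R(E(z(-5, -2)), -5)) + 275) = (-(-5)*6/5 + 275)/257 = (-1*(-6) + 275)/257 = (6 + 275)/257 = (1/257)*281 = 281/257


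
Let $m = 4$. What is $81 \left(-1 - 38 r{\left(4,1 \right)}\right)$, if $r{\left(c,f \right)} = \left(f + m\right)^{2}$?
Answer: $-77031$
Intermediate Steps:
$r{\left(c,f \right)} = \left(4 + f\right)^{2}$ ($r{\left(c,f \right)} = \left(f + 4\right)^{2} = \left(4 + f\right)^{2}$)
$81 \left(-1 - 38 r{\left(4,1 \right)}\right) = 81 \left(-1 - 38 \left(4 + 1\right)^{2}\right) = 81 \left(-1 - 38 \cdot 5^{2}\right) = 81 \left(-1 - 950\right) = 81 \left(-951\right) = -77031$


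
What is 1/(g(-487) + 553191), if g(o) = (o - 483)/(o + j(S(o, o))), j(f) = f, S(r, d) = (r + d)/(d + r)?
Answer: 243/134425898 ≈ 1.8077e-6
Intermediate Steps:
S(r, d) = 1 (S(r, d) = (d + r)/(d + r) = 1)
g(o) = (-483 + o)/(1 + o) (g(o) = (o - 483)/(o + 1) = (-483 + o)/(1 + o))
1/(g(-487) + 553191) = 1/((-483 - 487)/(1 - 487) + 553191) = 1/(-970/(-486) + 553191) = 1/(-1/486*(-970) + 553191) = 1/(485/243 + 553191) = 1/(134425898/243) = 243/134425898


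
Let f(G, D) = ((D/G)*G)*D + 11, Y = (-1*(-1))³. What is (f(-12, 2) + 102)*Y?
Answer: 117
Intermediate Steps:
Y = 1 (Y = 1³ = 1)
f(G, D) = 11 + D² (f(G, D) = D*D + 11 = D² + 11 = 11 + D²)
(f(-12, 2) + 102)*Y = ((11 + 2²) + 102)*1 = ((11 + 4) + 102)*1 = (15 + 102)*1 = 117*1 = 117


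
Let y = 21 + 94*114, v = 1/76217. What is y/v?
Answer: 818341929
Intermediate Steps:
v = 1/76217 ≈ 1.3120e-5
y = 10737 (y = 21 + 10716 = 10737)
y/v = 10737/(1/76217) = 10737*76217 = 818341929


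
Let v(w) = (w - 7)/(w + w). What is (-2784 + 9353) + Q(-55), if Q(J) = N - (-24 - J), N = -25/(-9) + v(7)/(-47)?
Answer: 58867/9 ≈ 6540.8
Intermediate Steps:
v(w) = (-7 + w)/(2*w) (v(w) = (-7 + w)/((2*w)) = (-7 + w)*(1/(2*w)) = (-7 + w)/(2*w))
N = 25/9 (N = -25/(-9) + ((1/2)*(-7 + 7)/7)/(-47) = -25*(-1/9) + ((1/2)*(1/7)*0)*(-1/47) = 25/9 + 0*(-1/47) = 25/9 + 0 = 25/9 ≈ 2.7778)
Q(J) = 241/9 + J (Q(J) = 25/9 - (-24 - J) = 25/9 + (24 + J) = 241/9 + J)
(-2784 + 9353) + Q(-55) = (-2784 + 9353) + (241/9 - 55) = 6569 - 254/9 = 58867/9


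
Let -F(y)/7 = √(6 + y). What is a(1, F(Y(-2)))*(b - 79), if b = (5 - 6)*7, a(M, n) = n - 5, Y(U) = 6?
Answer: 430 + 1204*√3 ≈ 2515.4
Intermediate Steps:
F(y) = -7*√(6 + y)
a(M, n) = -5 + n
b = -7 (b = -1*7 = -7)
a(1, F(Y(-2)))*(b - 79) = (-5 - 7*√(6 + 6))*(-7 - 79) = (-5 - 14*√3)*(-86) = 430 + 1204*√3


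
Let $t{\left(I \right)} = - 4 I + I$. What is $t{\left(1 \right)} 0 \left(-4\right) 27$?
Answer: $0$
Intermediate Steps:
$t{\left(I \right)} = - 3 I$
$t{\left(1 \right)} 0 \left(-4\right) 27 = \left(-3\right) 1 \cdot 0 \left(-4\right) 27 = \left(-3\right) 0 \cdot 27 = 0 \cdot 27 = 0$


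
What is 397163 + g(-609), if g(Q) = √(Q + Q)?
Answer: 397163 + I*√1218 ≈ 3.9716e+5 + 34.9*I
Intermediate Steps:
g(Q) = √2*√Q (g(Q) = √(2*Q) = √2*√Q)
397163 + g(-609) = 397163 + √2*√(-609) = 397163 + √2*(I*√609) = 397163 + I*√1218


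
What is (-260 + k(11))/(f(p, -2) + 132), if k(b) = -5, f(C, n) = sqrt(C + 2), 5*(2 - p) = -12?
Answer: -43725/21772 + 265*sqrt(10)/21772 ≈ -1.9698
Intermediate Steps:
p = 22/5 (p = 2 - 1/5*(-12) = 2 + 12/5 = 22/5 ≈ 4.4000)
f(C, n) = sqrt(2 + C)
(-260 + k(11))/(f(p, -2) + 132) = (-260 - 5)/(sqrt(2 + 22/5) + 132) = -265/(sqrt(32/5) + 132) = -265/(4*sqrt(10)/5 + 132) = -265/(132 + 4*sqrt(10)/5)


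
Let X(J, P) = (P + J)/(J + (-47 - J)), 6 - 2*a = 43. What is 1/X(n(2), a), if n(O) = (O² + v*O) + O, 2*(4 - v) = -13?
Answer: -94/17 ≈ -5.5294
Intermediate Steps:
a = -37/2 (a = 3 - ½*43 = 3 - 43/2 = -37/2 ≈ -18.500)
v = 21/2 (v = 4 - ½*(-13) = 4 + 13/2 = 21/2 ≈ 10.500)
n(O) = O² + 23*O/2 (n(O) = (O² + 21*O/2) + O = O² + 23*O/2)
X(J, P) = -J/47 - P/47 (X(J, P) = (J + P)/(-47) = (J + P)*(-1/47) = -J/47 - P/47)
1/X(n(2), a) = 1/(-2*(23 + 2*2)/94 - 1/47*(-37/2)) = 1/(-2*(23 + 4)/94 + 37/94) = 1/(-2*27/94 + 37/94) = 1/(-1/47*27 + 37/94) = 1/(-27/47 + 37/94) = 1/(-17/94) = -94/17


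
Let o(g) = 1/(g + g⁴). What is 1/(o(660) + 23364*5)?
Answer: 189747360660/22166286672301201 ≈ 8.5602e-6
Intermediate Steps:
1/(o(660) + 23364*5) = 1/(1/(660 + 660⁴) + 23364*5) = 1/(1/(660 + 189747360000) + 116820) = 1/(1/189747360660 + 116820) = 1/(22166286672301201/189747360660) = 189747360660/22166286672301201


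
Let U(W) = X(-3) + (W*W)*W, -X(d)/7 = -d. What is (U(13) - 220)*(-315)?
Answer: -616140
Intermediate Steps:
X(d) = 7*d (X(d) = -(-7)*d = 7*d)
U(W) = -21 + W³ (U(W) = 7*(-3) + (W*W)*W = -21 + W²*W = -21 + W³)
(U(13) - 220)*(-315) = ((-21 + 13³) - 220)*(-315) = ((-21 + 2197) - 220)*(-315) = (2176 - 220)*(-315) = 1956*(-315) = -616140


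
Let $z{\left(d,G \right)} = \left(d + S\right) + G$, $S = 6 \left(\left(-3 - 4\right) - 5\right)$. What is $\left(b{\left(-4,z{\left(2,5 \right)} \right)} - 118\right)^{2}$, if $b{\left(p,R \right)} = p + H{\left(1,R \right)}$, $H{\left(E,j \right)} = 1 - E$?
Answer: $14884$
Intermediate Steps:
$S = -72$ ($S = 6 \left(-7 - 5\right) = 6 \left(-12\right) = -72$)
$z{\left(d,G \right)} = -72 + G + d$ ($z{\left(d,G \right)} = \left(d - 72\right) + G = \left(-72 + d\right) + G = -72 + G + d$)
$b{\left(p,R \right)} = p$ ($b{\left(p,R \right)} = p + \left(1 - 1\right) = p + 0 = p$)
$\left(b{\left(-4,z{\left(2,5 \right)} \right)} - 118\right)^{2} = \left(-4 - 118\right)^{2} = \left(-122\right)^{2} = 14884$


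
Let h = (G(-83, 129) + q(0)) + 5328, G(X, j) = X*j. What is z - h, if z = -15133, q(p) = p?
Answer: -9754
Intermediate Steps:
h = -5379 (h = (-83*129 + 0) + 5328 = (-10707 + 0) + 5328 = -10707 + 5328 = -5379)
z - h = -15133 - 1*(-5379) = -15133 + 5379 = -9754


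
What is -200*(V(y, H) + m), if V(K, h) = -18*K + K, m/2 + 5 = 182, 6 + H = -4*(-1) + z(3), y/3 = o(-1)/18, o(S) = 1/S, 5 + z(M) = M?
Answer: -214100/3 ≈ -71367.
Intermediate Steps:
z(M) = -5 + M
y = -⅙ (y = 3*(1/(-1*18)) = 3*(-1*1/18) = 3*(-1/18) = -⅙ ≈ -0.16667)
H = -4 (H = -6 + (-4*(-1) + (-5 + 3)) = -6 + (4 - 2) = -6 + 2 = -4)
m = 354 (m = -10 + 2*182 = -10 + 364 = 354)
V(K, h) = -17*K
-200*(V(y, H) + m) = -200*(-17*(-⅙) + 354) = -200*(17/6 + 354) = -200*2141/6 = -214100/3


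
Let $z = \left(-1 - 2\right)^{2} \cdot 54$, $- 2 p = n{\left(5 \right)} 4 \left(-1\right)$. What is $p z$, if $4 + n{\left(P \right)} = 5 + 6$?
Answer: $6804$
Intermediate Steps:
$n{\left(P \right)} = 7$ ($n{\left(P \right)} = -4 + \left(5 + 6\right) = -4 + 11 = 7$)
$p = 14$ ($p = - \frac{7 \cdot 4 \left(-1\right)}{2} = - \frac{28 \left(-1\right)}{2} = \left(- \frac{1}{2}\right) \left(-28\right) = 14$)
$z = 486$ ($z = \left(-3\right)^{2} \cdot 54 = 9 \cdot 54 = 486$)
$p z = 14 \cdot 486 = 6804$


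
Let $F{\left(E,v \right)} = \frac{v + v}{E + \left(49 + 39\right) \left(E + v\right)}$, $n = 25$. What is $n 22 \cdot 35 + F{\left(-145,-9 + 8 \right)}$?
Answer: $\frac{250115252}{12993} \approx 19250.0$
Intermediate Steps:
$F{\left(E,v \right)} = \frac{2 v}{88 v + 89 E}$ ($F{\left(E,v \right)} = \frac{2 v}{E + 88 \left(E + v\right)} = \frac{2 v}{E + \left(88 E + 88 v\right)} = \frac{2 v}{88 v + 89 E}$)
$n 22 \cdot 35 + F{\left(-145,-9 + 8 \right)} = 25 \cdot 22 \cdot 35 + \frac{2 \left(-9 + 8\right)}{88 \left(-9 + 8\right) + 89 \left(-145\right)} = 550 \cdot 35 + 2 \left(-1\right) \frac{1}{88 \left(-1\right) - 12905} = 19250 + 2 \left(-1\right) \frac{1}{-88 - 12905} = 19250 + 2 \left(-1\right) \frac{1}{-12993} = 19250 + 2 \left(-1\right) \left(- \frac{1}{12993}\right) = 19250 + \frac{2}{12993} = \frac{250115252}{12993}$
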